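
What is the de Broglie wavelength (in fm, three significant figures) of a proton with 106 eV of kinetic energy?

KE = 106 eV = 1.698 × 10⁻¹⁷ J.
p = √(2mKE) = √(2 × 1.673 × 10⁻²⁷ × 1.698 × 10⁻¹⁷) = 2.384 × 10⁻²² kg·m/s.
λ = h/p = 6.626 × 10⁻³⁴ / 2.384 × 10⁻²² = 2.78 × 10⁻¹² m = 2780 fm.

λ = 2780 fm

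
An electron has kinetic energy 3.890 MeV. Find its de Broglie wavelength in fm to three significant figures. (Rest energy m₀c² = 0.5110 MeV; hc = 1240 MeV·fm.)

Total energy E = KE + m₀c² = 3.890 + 0.5110 = 4.4010 MeV.
(pc)² = E² − (m₀c²)² = (4.4010)² − (0.5110)² = 19.11 MeV², so pc = 4.371 MeV.
λ = hc/(pc) = 1240 MeV·fm / 4.371 MeV = 284 fm.

λ = 284 fm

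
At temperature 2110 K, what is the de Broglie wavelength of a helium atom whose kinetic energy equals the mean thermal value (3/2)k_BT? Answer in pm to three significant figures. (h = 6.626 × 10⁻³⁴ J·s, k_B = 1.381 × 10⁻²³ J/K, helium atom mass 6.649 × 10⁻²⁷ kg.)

λ = 27.5 pm

KE = (3/2)k_BT = 1.5 × 1.381 × 10⁻²³ × 2110 = 4.371 × 10⁻²⁰ J.
p = √(2mKE) = √(2 × 6.649 × 10⁻²⁷ × 4.371 × 10⁻²⁰) = 2.411 × 10⁻²³ kg·m/s.
λ = h/p = 2.75 × 10⁻¹¹ m = 27.5 pm.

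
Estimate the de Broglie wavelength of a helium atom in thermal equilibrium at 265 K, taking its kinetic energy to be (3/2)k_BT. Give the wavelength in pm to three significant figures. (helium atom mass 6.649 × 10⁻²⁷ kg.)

KE = (3/2)k_BT = 1.5 × 1.381 × 10⁻²³ × 265 = 5.489 × 10⁻²¹ J.
p = √(2mKE) = √(2 × 6.649 × 10⁻²⁷ × 5.489 × 10⁻²¹) = 8.544 × 10⁻²⁴ kg·m/s.
λ = h/p = 7.76 × 10⁻¹¹ m = 77.6 pm.

λ = 77.6 pm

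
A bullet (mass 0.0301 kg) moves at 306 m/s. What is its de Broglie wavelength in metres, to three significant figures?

λ = 7.19 × 10⁻³⁵ m

p = mv = 0.0301 × 306 = 9.211 kg·m/s.
λ = h/p = 6.626 × 10⁻³⁴ / 9.211 = 7.19 × 10⁻³⁵ m.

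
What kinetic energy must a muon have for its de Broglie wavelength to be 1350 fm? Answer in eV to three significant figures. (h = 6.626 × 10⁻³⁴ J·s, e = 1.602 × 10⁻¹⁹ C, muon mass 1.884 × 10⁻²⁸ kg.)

p = h/λ = 6.626 × 10⁻³⁴ / 1.350 × 10⁻¹² = 4.908 × 10⁻²² kg·m/s.
KE = p²/(2m) = (4.908 × 10⁻²²)² / (2 × 1.884 × 10⁻²⁸) = 6.393 × 10⁻¹⁶ J = 3990 eV.

KE = 3990 eV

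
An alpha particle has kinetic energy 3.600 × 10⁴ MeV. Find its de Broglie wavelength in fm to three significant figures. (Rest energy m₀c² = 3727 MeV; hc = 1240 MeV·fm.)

Total energy E = KE + m₀c² = 3.600 × 10⁴ + 3727 = 39727 MeV.
(pc)² = E² − (m₀c²)² = (39727)² − (3727)² = 1.564 × 10⁹ MeV², so pc = 3.955 × 10⁴ MeV.
λ = hc/(pc) = 1240 MeV·fm / 3.955 × 10⁴ MeV = 0.0314 fm.

λ = 0.0314 fm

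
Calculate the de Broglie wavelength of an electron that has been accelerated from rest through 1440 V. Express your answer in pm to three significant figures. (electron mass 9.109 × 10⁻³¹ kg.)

KE = eV = 1.602 × 10⁻¹⁹ × 1440 = 2.307 × 10⁻¹⁶ J.
p = √(2mKE) = √(2 × 9.109 × 10⁻³¹ × 2.307 × 10⁻¹⁶) = 2.050 × 10⁻²³ kg·m/s.
λ = h/p = 6.626 × 10⁻³⁴ / 2.050 × 10⁻²³ = 3.23 × 10⁻¹¹ m = 32.3 pm.

λ = 32.3 pm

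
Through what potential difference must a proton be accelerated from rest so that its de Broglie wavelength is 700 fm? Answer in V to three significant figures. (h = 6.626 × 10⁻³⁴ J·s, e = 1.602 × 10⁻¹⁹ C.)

V = 1670 V

p = h/λ = 6.626 × 10⁻³⁴ / 7.000 × 10⁻¹³ = 9.466 × 10⁻²² kg·m/s.
KE = p²/(2m) = 2.678 × 10⁻¹⁶ J.
V = KE/e = 2.678 × 10⁻¹⁶ / (1.602 × 10⁻¹⁹) = 1670 V.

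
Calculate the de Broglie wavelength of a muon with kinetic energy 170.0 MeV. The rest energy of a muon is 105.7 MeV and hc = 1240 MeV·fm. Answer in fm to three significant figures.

Total energy E = KE + m₀c² = 170.0 + 105.7 = 275.7 MeV.
(pc)² = E² − (m₀c²)² = (275.7)² − (105.7)² = 6.484 × 10⁴ MeV², so pc = 254.6 MeV.
λ = hc/(pc) = 1240 MeV·fm / 254.6 MeV = 4.87 fm.

λ = 4.87 fm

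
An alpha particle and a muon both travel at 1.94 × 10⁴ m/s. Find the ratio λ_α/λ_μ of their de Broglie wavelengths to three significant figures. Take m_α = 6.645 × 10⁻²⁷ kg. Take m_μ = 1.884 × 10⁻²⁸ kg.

λ_α/λ_μ = 0.0284

At fixed v, p = mv so λ = h/(mv) ∝ 1/m.
λ_α/λ_μ = m_μ/m_α = 1.884 × 10⁻²⁸/6.645 × 10⁻²⁷ = 0.0284.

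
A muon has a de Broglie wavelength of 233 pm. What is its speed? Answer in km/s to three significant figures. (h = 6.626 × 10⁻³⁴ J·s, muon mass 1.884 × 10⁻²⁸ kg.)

v = 15.1 km/s

p = h/λ = 6.626 × 10⁻³⁴ / 2.330 × 10⁻¹⁰ = 2.844 × 10⁻²⁴ kg·m/s.
v = p/m = 2.844 × 10⁻²⁴ / 1.884 × 10⁻²⁸ = 1.51 × 10⁴ m/s = 15.1 km/s.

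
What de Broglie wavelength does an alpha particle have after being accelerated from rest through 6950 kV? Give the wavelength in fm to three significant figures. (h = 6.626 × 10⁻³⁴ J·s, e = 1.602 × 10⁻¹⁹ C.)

KE = 2eV = 2 × 1.602 × 10⁻¹⁹ × 6.950 × 10⁶ = 2.227 × 10⁻¹² J.
p = √(2mKE) = √(2 × 6.645 × 10⁻²⁷ × 2.227 × 10⁻¹²) = 1.720 × 10⁻¹⁹ kg·m/s.
λ = h/p = 6.626 × 10⁻³⁴ / 1.720 × 10⁻¹⁹ = 3.85 × 10⁻¹⁵ m = 3.85 fm.

λ = 3.85 fm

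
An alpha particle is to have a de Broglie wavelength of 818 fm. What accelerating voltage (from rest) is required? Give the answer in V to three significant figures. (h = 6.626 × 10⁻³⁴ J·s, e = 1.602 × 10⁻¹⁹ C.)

V = 154 V

p = h/λ = 6.626 × 10⁻³⁴ / 8.180 × 10⁻¹³ = 8.100 × 10⁻²² kg·m/s.
KE = p²/(2m) = 4.937 × 10⁻¹⁷ J.
V = KE/2e = 4.937 × 10⁻¹⁷ / (2 × 1.602 × 10⁻¹⁹) = 154 V.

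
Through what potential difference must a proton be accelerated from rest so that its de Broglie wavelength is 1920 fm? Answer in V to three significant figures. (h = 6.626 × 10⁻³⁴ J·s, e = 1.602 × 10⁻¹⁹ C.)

V = 222 V

p = h/λ = 6.626 × 10⁻³⁴ / 1.920 × 10⁻¹² = 3.451 × 10⁻²² kg·m/s.
KE = p²/(2m) = 3.559 × 10⁻¹⁷ J.
V = KE/e = 3.559 × 10⁻¹⁷ / (1.602 × 10⁻¹⁹) = 222 V.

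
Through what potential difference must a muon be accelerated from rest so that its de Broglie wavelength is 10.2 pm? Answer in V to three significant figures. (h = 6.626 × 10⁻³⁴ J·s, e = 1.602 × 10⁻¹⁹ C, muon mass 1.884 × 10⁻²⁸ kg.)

V = 69.9 V

p = h/λ = 6.626 × 10⁻³⁴ / 1.020 × 10⁻¹¹ = 6.496 × 10⁻²³ kg·m/s.
KE = p²/(2m) = 1.120 × 10⁻¹⁷ J.
V = KE/e = 1.120 × 10⁻¹⁷ / (1.602 × 10⁻¹⁹) = 69.9 V.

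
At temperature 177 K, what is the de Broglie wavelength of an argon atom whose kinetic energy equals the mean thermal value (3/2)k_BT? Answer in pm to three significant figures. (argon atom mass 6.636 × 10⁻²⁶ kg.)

KE = (3/2)k_BT = 1.5 × 1.381 × 10⁻²³ × 177 = 3.667 × 10⁻²¹ J.
p = √(2mKE) = √(2 × 6.636 × 10⁻²⁶ × 3.667 × 10⁻²¹) = 2.206 × 10⁻²³ kg·m/s.
λ = h/p = 3.00 × 10⁻¹¹ m = 30.0 pm.

λ = 30.0 pm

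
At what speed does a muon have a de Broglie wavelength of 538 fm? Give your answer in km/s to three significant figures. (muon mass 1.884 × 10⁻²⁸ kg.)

v = 6540 km/s

p = h/λ = 6.626 × 10⁻³⁴ / 5.380 × 10⁻¹³ = 1.232 × 10⁻²¹ kg·m/s.
v = p/m = 1.232 × 10⁻²¹ / 1.884 × 10⁻²⁸ = 6.54 × 10⁶ m/s = 6540 km/s.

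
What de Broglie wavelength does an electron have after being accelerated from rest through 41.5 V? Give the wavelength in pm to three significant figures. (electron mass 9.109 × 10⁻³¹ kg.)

λ = 190 pm

KE = eV = 1.602 × 10⁻¹⁹ × 41.50 = 6.648 × 10⁻¹⁸ J.
p = √(2mKE) = √(2 × 9.109 × 10⁻³¹ × 6.648 × 10⁻¹⁸) = 3.480 × 10⁻²⁴ kg·m/s.
λ = h/p = 6.626 × 10⁻³⁴ / 3.480 × 10⁻²⁴ = 1.90 × 10⁻¹⁰ m = 190 pm.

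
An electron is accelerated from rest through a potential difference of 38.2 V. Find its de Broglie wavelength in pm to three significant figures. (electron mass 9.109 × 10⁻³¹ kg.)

λ = 198 pm

KE = eV = 1.602 × 10⁻¹⁹ × 38.20 = 6.120 × 10⁻¹⁸ J.
p = √(2mKE) = √(2 × 9.109 × 10⁻³¹ × 6.120 × 10⁻¹⁸) = 3.339 × 10⁻²⁴ kg·m/s.
λ = h/p = 6.626 × 10⁻³⁴ / 3.339 × 10⁻²⁴ = 1.98 × 10⁻¹⁰ m = 198 pm.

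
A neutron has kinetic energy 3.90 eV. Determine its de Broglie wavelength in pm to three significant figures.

KE = 3.90 eV = 6.248 × 10⁻¹⁹ J.
p = √(2mKE) = √(2 × 1.675 × 10⁻²⁷ × 6.248 × 10⁻¹⁹) = 4.575 × 10⁻²³ kg·m/s.
λ = h/p = 6.626 × 10⁻³⁴ / 4.575 × 10⁻²³ = 1.45 × 10⁻¹¹ m = 14.5 pm.

λ = 14.5 pm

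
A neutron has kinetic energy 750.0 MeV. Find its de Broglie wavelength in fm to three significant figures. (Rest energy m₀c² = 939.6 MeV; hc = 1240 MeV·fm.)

Total energy E = KE + m₀c² = 750.0 + 939.6 = 1689.6 MeV.
(pc)² = E² − (m₀c²)² = (1689.6)² − (939.6)² = 1.972 × 10⁶ MeV², so pc = 1404 MeV.
λ = hc/(pc) = 1240 MeV·fm / 1404 MeV = 0.883 fm.

λ = 0.883 fm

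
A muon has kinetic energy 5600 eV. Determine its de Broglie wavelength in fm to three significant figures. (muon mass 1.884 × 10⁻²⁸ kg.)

λ = 1140 fm

KE = 5600 eV = 8.971 × 10⁻¹⁶ J.
p = √(2mKE) = √(2 × 1.884 × 10⁻²⁸ × 8.971 × 10⁻¹⁶) = 5.814 × 10⁻²² kg·m/s.
λ = h/p = 6.626 × 10⁻³⁴ / 5.814 × 10⁻²² = 1.14 × 10⁻¹² m = 1140 fm.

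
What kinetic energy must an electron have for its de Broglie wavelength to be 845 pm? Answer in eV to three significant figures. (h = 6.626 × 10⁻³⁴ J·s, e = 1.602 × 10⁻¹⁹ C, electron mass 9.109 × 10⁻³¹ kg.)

p = h/λ = 6.626 × 10⁻³⁴ / 8.450 × 10⁻¹⁰ = 7.841 × 10⁻²⁵ kg·m/s.
KE = p²/(2m) = (7.841 × 10⁻²⁵)² / (2 × 9.109 × 10⁻³¹) = 3.375 × 10⁻¹⁹ J = 2.11 eV.

KE = 2.11 eV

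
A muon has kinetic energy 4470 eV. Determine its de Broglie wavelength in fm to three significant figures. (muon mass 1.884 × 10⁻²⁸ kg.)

KE = 4470 eV = 7.161 × 10⁻¹⁶ J.
p = √(2mKE) = √(2 × 1.884 × 10⁻²⁸ × 7.161 × 10⁻¹⁶) = 5.194 × 10⁻²² kg·m/s.
λ = h/p = 6.626 × 10⁻³⁴ / 5.194 × 10⁻²² = 1.28 × 10⁻¹² m = 1280 fm.

λ = 1280 fm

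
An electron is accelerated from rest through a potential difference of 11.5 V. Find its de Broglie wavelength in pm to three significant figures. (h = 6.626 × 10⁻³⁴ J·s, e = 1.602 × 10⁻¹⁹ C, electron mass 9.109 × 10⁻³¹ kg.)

KE = eV = 1.602 × 10⁻¹⁹ × 11.50 = 1.842 × 10⁻¹⁸ J.
p = √(2mKE) = √(2 × 9.109 × 10⁻³¹ × 1.842 × 10⁻¹⁸) = 1.832 × 10⁻²⁴ kg·m/s.
λ = h/p = 6.626 × 10⁻³⁴ / 1.832 × 10⁻²⁴ = 3.62 × 10⁻¹⁰ m = 362 pm.

λ = 362 pm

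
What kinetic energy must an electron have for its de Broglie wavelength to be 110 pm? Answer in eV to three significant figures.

KE = 124 eV

p = h/λ = 6.626 × 10⁻³⁴ / 1.100 × 10⁻¹⁰ = 6.024 × 10⁻²⁴ kg·m/s.
KE = p²/(2m) = (6.024 × 10⁻²⁴)² / (2 × 9.109 × 10⁻³¹) = 1.992 × 10⁻¹⁷ J = 124 eV.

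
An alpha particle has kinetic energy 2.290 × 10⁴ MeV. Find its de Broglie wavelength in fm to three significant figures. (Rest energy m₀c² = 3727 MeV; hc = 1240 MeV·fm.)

Total energy E = KE + m₀c² = 2.290 × 10⁴ + 3727 = 26627 MeV.
(pc)² = E² − (m₀c²)² = (26627)² − (3727)² = 6.951 × 10⁸ MeV², so pc = 2.636 × 10⁴ MeV.
λ = hc/(pc) = 1240 MeV·fm / 2.636 × 10⁴ MeV = 0.0470 fm.

λ = 0.0470 fm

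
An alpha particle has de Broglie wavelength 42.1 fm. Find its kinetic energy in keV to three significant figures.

KE = 116 keV

p = h/λ = 6.626 × 10⁻³⁴ / 4.210 × 10⁻¹⁴ = 1.574 × 10⁻²⁰ kg·m/s.
KE = p²/(2m) = (1.574 × 10⁻²⁰)² / (2 × 6.645 × 10⁻²⁷) = 1.864 × 10⁻¹⁴ J = 116 keV.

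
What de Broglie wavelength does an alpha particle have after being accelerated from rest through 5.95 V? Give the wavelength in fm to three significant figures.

λ = 4160 fm

KE = 2eV = 2 × 1.602 × 10⁻¹⁹ × 5.950 = 1.906 × 10⁻¹⁸ J.
p = √(2mKE) = √(2 × 6.645 × 10⁻²⁷ × 1.906 × 10⁻¹⁸) = 1.592 × 10⁻²² kg·m/s.
λ = h/p = 6.626 × 10⁻³⁴ / 1.592 × 10⁻²² = 4.16 × 10⁻¹² m = 4160 fm.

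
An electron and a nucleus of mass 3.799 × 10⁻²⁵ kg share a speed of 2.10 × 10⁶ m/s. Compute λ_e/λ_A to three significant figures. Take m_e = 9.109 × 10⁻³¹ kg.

λ_e/λ_A = 4.17 × 10⁵

At fixed v, p = mv so λ = h/(mv) ∝ 1/m.
λ_e/λ_A = m_A/m_e = 3.799 × 10⁻²⁵/9.109 × 10⁻³¹ = 4.17 × 10⁵.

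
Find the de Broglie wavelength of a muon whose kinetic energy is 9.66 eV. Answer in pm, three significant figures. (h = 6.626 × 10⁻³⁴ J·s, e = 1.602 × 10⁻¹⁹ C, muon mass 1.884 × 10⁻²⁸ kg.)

λ = 27.4 pm

KE = 9.66 eV = 1.548 × 10⁻¹⁸ J.
p = √(2mKE) = √(2 × 1.884 × 10⁻²⁸ × 1.548 × 10⁻¹⁸) = 2.415 × 10⁻²³ kg·m/s.
λ = h/p = 6.626 × 10⁻³⁴ / 2.415 × 10⁻²³ = 2.74 × 10⁻¹¹ m = 27.4 pm.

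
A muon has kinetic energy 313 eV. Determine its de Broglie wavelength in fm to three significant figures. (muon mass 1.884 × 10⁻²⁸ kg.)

λ = 4820 fm

KE = 313 eV = 5.014 × 10⁻¹⁷ J.
p = √(2mKE) = √(2 × 1.884 × 10⁻²⁸ × 5.014 × 10⁻¹⁷) = 1.375 × 10⁻²² kg·m/s.
λ = h/p = 6.626 × 10⁻³⁴ / 1.375 × 10⁻²² = 4.82 × 10⁻¹² m = 4820 fm.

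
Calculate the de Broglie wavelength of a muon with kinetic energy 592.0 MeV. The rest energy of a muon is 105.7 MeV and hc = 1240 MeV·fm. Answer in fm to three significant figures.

λ = 1.80 fm

Total energy E = KE + m₀c² = 592.0 + 105.7 = 697.7 MeV.
(pc)² = E² − (m₀c²)² = (697.7)² − (105.7)² = 4.756 × 10⁵ MeV², so pc = 689.6 MeV.
λ = hc/(pc) = 1240 MeV·fm / 689.6 MeV = 1.80 fm.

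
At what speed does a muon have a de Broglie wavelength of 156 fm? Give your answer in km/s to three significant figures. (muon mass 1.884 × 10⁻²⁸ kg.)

v = 2.25 × 10⁴ km/s

p = h/λ = 6.626 × 10⁻³⁴ / 1.560 × 10⁻¹³ = 4.247 × 10⁻²¹ kg·m/s.
v = p/m = 4.247 × 10⁻²¹ / 1.884 × 10⁻²⁸ = 2.25 × 10⁷ m/s = 2.25 × 10⁴ km/s.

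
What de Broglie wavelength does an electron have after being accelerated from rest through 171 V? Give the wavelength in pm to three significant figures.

λ = 93.8 pm

KE = eV = 1.602 × 10⁻¹⁹ × 171.0 = 2.739 × 10⁻¹⁷ J.
p = √(2mKE) = √(2 × 9.109 × 10⁻³¹ × 2.739 × 10⁻¹⁷) = 7.064 × 10⁻²⁴ kg·m/s.
λ = h/p = 6.626 × 10⁻³⁴ / 7.064 × 10⁻²⁴ = 9.38 × 10⁻¹¹ m = 93.8 pm.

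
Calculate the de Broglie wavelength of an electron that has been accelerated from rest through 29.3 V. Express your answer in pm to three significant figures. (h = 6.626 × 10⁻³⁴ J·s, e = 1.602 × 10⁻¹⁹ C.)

λ = 227 pm

KE = eV = 1.602 × 10⁻¹⁹ × 29.30 = 4.694 × 10⁻¹⁸ J.
p = √(2mKE) = √(2 × 9.109 × 10⁻³¹ × 4.694 × 10⁻¹⁸) = 2.924 × 10⁻²⁴ kg·m/s.
λ = h/p = 6.626 × 10⁻³⁴ / 2.924 × 10⁻²⁴ = 2.27 × 10⁻¹⁰ m = 227 pm.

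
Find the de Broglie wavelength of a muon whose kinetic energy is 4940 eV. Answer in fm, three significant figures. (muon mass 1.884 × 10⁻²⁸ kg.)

λ = 1210 fm

KE = 4940 eV = 7.914 × 10⁻¹⁶ J.
p = √(2mKE) = √(2 × 1.884 × 10⁻²⁸ × 7.914 × 10⁻¹⁶) = 5.461 × 10⁻²² kg·m/s.
λ = h/p = 6.626 × 10⁻³⁴ / 5.461 × 10⁻²² = 1.21 × 10⁻¹² m = 1210 fm.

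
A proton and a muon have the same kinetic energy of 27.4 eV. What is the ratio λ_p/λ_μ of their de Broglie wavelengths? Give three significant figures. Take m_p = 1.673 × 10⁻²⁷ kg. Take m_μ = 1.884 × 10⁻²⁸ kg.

At fixed KE, p = √(2mKE) so λ = h/p ∝ 1/√m.
λ_p/λ_μ = √(m_μ/m_p) = √(1.884 × 10⁻²⁸/1.673 × 10⁻²⁷) = √(0.1126) = 0.336.

λ_p/λ_μ = 0.336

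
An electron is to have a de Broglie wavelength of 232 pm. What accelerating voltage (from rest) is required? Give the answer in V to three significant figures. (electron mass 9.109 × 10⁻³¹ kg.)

V = 27.9 V

p = h/λ = 6.626 × 10⁻³⁴ / 2.320 × 10⁻¹⁰ = 2.856 × 10⁻²⁴ kg·m/s.
KE = p²/(2m) = 4.477 × 10⁻¹⁸ J.
V = KE/e = 4.477 × 10⁻¹⁸ / (1.602 × 10⁻¹⁹) = 27.9 V.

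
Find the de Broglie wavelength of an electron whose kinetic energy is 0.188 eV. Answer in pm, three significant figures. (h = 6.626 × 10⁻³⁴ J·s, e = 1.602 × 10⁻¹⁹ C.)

λ = 2830 pm

KE = 0.188 eV = 3.012 × 10⁻²⁰ J.
p = √(2mKE) = √(2 × 9.109 × 10⁻³¹ × 3.012 × 10⁻²⁰) = 2.342 × 10⁻²⁵ kg·m/s.
λ = h/p = 6.626 × 10⁻³⁴ / 2.342 × 10⁻²⁵ = 2.83 × 10⁻⁹ m = 2830 pm.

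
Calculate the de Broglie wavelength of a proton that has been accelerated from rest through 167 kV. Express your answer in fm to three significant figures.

KE = eV = 1.602 × 10⁻¹⁹ × 1.670 × 10⁵ = 2.675 × 10⁻¹⁴ J.
p = √(2mKE) = √(2 × 1.673 × 10⁻²⁷ × 2.675 × 10⁻¹⁴) = 9.461 × 10⁻²¹ kg·m/s.
λ = h/p = 6.626 × 10⁻³⁴ / 9.461 × 10⁻²¹ = 7.00 × 10⁻¹⁴ m = 70.0 fm.

λ = 70.0 fm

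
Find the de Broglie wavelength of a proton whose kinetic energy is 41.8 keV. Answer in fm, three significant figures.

KE = 41.8 keV = 6.696 × 10⁻¹⁵ J.
p = √(2mKE) = √(2 × 1.673 × 10⁻²⁷ × 6.696 × 10⁻¹⁵) = 4.733 × 10⁻²¹ kg·m/s.
λ = h/p = 6.626 × 10⁻³⁴ / 4.733 × 10⁻²¹ = 1.40 × 10⁻¹³ m = 140 fm.

λ = 140 fm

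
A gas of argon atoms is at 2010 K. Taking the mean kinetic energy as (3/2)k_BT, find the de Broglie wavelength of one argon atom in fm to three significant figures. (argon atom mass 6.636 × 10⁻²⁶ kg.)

λ = 8910 fm

KE = (3/2)k_BT = 1.5 × 1.381 × 10⁻²³ × 2010 = 4.164 × 10⁻²⁰ J.
p = √(2mKE) = √(2 × 6.636 × 10⁻²⁶ × 4.164 × 10⁻²⁰) = 7.434 × 10⁻²³ kg·m/s.
λ = h/p = 8.91 × 10⁻¹² m = 8910 fm.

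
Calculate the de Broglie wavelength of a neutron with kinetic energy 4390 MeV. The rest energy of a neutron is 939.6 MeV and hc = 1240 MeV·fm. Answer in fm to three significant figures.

λ = 0.236 fm

Total energy E = KE + m₀c² = 4390 + 939.6 = 5329.6 MeV.
(pc)² = E² − (m₀c²)² = (5329.6)² − (939.6)² = 2.752 × 10⁷ MeV², so pc = 5246 MeV.
λ = hc/(pc) = 1240 MeV·fm / 5246 MeV = 0.236 fm.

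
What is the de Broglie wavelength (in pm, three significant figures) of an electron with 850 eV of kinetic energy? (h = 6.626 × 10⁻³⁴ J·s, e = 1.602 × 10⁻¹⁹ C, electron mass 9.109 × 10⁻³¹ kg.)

KE = 850 eV = 1.362 × 10⁻¹⁶ J.
p = √(2mKE) = √(2 × 9.109 × 10⁻³¹ × 1.362 × 10⁻¹⁶) = 1.575 × 10⁻²³ kg·m/s.
λ = h/p = 6.626 × 10⁻³⁴ / 1.575 × 10⁻²³ = 4.21 × 10⁻¹¹ m = 42.1 pm.

λ = 42.1 pm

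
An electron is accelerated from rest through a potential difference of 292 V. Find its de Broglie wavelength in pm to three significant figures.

λ = 71.8 pm

KE = eV = 1.602 × 10⁻¹⁹ × 292.0 = 4.678 × 10⁻¹⁷ J.
p = √(2mKE) = √(2 × 9.109 × 10⁻³¹ × 4.678 × 10⁻¹⁷) = 9.232 × 10⁻²⁴ kg·m/s.
λ = h/p = 6.626 × 10⁻³⁴ / 9.232 × 10⁻²⁴ = 7.18 × 10⁻¹¹ m = 71.8 pm.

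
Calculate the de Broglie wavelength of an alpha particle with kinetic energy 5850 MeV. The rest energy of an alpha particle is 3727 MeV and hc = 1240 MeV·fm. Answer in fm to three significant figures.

Total energy E = KE + m₀c² = 5850 + 3727 = 9577 MeV.
(pc)² = E² − (m₀c²)² = (9577)² − (3727)² = 7.783 × 10⁷ MeV², so pc = 8822 MeV.
λ = hc/(pc) = 1240 MeV·fm / 8822 MeV = 0.141 fm.

λ = 0.141 fm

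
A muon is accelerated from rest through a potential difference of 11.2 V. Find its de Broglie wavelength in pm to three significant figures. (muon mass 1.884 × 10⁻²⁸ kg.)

λ = 25.5 pm

KE = eV = 1.602 × 10⁻¹⁹ × 11.20 = 1.794 × 10⁻¹⁸ J.
p = √(2mKE) = √(2 × 1.884 × 10⁻²⁸ × 1.794 × 10⁻¹⁸) = 2.600 × 10⁻²³ kg·m/s.
λ = h/p = 6.626 × 10⁻³⁴ / 2.600 × 10⁻²³ = 2.55 × 10⁻¹¹ m = 25.5 pm.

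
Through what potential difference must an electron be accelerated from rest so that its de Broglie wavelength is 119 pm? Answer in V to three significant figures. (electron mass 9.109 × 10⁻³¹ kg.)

V = 106 V

p = h/λ = 6.626 × 10⁻³⁴ / 1.190 × 10⁻¹⁰ = 5.568 × 10⁻²⁴ kg·m/s.
KE = p²/(2m) = 1.702 × 10⁻¹⁷ J.
V = KE/e = 1.702 × 10⁻¹⁷ / (1.602 × 10⁻¹⁹) = 106 V.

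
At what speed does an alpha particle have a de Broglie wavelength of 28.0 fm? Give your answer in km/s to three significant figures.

p = h/λ = 6.626 × 10⁻³⁴ / 2.800 × 10⁻¹⁴ = 2.366 × 10⁻²⁰ kg·m/s.
v = p/m = 2.366 × 10⁻²⁰ / 6.645 × 10⁻²⁷ = 3.56 × 10⁶ m/s = 3560 km/s.

v = 3560 km/s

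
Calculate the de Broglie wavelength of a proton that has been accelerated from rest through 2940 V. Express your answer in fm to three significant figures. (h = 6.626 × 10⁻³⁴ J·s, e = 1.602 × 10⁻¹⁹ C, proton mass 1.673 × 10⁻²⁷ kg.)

λ = 528 fm

KE = eV = 1.602 × 10⁻¹⁹ × 2940 = 4.710 × 10⁻¹⁶ J.
p = √(2mKE) = √(2 × 1.673 × 10⁻²⁷ × 4.710 × 10⁻¹⁶) = 1.255 × 10⁻²¹ kg·m/s.
λ = h/p = 6.626 × 10⁻³⁴ / 1.255 × 10⁻²¹ = 5.28 × 10⁻¹³ m = 528 fm.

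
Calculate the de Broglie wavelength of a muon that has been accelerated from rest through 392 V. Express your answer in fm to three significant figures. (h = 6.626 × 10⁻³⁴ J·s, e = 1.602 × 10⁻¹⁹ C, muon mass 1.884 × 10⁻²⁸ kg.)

λ = 4310 fm

KE = eV = 1.602 × 10⁻¹⁹ × 392.0 = 6.280 × 10⁻¹⁷ J.
p = √(2mKE) = √(2 × 1.884 × 10⁻²⁸ × 6.280 × 10⁻¹⁷) = 1.538 × 10⁻²² kg·m/s.
λ = h/p = 6.626 × 10⁻³⁴ / 1.538 × 10⁻²² = 4.31 × 10⁻¹² m = 4310 fm.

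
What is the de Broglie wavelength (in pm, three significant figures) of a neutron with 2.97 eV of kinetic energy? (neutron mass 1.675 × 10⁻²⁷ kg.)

λ = 16.6 pm

KE = 2.97 eV = 4.758 × 10⁻¹⁹ J.
p = √(2mKE) = √(2 × 1.675 × 10⁻²⁷ × 4.758 × 10⁻¹⁹) = 3.992 × 10⁻²³ kg·m/s.
λ = h/p = 6.626 × 10⁻³⁴ / 3.992 × 10⁻²³ = 1.66 × 10⁻¹¹ m = 16.6 pm.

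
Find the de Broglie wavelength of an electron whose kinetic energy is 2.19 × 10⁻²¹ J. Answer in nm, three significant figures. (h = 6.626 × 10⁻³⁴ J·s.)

λ = 10.5 nm

p = √(2mKE) = √(2 × 9.109 × 10⁻³¹ × 2.190 × 10⁻²¹) = 6.316 × 10⁻²⁶ kg·m/s.
λ = h/p = 6.626 × 10⁻³⁴ / 6.316 × 10⁻²⁶ = 1.05 × 10⁻⁸ m = 10.5 nm.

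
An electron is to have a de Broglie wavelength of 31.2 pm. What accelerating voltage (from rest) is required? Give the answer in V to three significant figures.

V = 1550 V

p = h/λ = 6.626 × 10⁻³⁴ / 3.120 × 10⁻¹¹ = 2.124 × 10⁻²³ kg·m/s.
KE = p²/(2m) = 2.476 × 10⁻¹⁶ J.
V = KE/e = 2.476 × 10⁻¹⁶ / (1.602 × 10⁻¹⁹) = 1550 V.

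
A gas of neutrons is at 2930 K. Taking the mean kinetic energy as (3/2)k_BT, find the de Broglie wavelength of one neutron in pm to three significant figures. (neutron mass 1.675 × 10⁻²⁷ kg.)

λ = 46.5 pm

KE = (3/2)k_BT = 1.5 × 1.381 × 10⁻²³ × 2930 = 6.069 × 10⁻²⁰ J.
p = √(2mKE) = √(2 × 1.675 × 10⁻²⁷ × 6.069 × 10⁻²⁰) = 1.426 × 10⁻²³ kg·m/s.
λ = h/p = 4.65 × 10⁻¹¹ m = 46.5 pm.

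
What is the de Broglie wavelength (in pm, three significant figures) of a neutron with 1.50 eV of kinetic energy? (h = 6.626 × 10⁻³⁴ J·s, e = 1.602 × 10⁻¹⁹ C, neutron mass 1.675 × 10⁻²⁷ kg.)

KE = 1.50 eV = 2.403 × 10⁻¹⁹ J.
p = √(2mKE) = √(2 × 1.675 × 10⁻²⁷ × 2.403 × 10⁻¹⁹) = 2.837 × 10⁻²³ kg·m/s.
λ = h/p = 6.626 × 10⁻³⁴ / 2.837 × 10⁻²³ = 2.34 × 10⁻¹¹ m = 23.4 pm.

λ = 23.4 pm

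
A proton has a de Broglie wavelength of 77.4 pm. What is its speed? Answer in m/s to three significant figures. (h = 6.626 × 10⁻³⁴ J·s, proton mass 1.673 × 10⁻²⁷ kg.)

p = h/λ = 6.626 × 10⁻³⁴ / 7.740 × 10⁻¹¹ = 8.561 × 10⁻²⁴ kg·m/s.
v = p/m = 8.561 × 10⁻²⁴ / 1.673 × 10⁻²⁷ = 5.12 × 10³ m/s = 5120 m/s.

v = 5120 m/s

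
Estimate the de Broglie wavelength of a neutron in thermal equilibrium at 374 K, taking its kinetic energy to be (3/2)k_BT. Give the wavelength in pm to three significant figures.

λ = 130 pm

KE = (3/2)k_BT = 1.5 × 1.381 × 10⁻²³ × 374 = 7.747 × 10⁻²¹ J.
p = √(2mKE) = √(2 × 1.675 × 10⁻²⁷ × 7.747 × 10⁻²¹) = 5.094 × 10⁻²⁴ kg·m/s.
λ = h/p = 1.30 × 10⁻¹⁰ m = 130 pm.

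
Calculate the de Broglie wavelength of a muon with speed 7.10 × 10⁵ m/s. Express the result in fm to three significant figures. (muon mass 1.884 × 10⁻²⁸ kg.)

p = mv = 1.884 × 10⁻²⁸ × 7.10 × 10⁵ = 1.338 × 10⁻²² kg·m/s.
λ = h/p = 6.626 × 10⁻³⁴ / 1.338 × 10⁻²² = 4.95 × 10⁻¹² m = 4950 fm.

λ = 4950 fm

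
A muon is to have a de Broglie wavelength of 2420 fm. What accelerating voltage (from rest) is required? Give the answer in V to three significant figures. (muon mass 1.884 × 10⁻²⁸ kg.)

V = 1240 V

p = h/λ = 6.626 × 10⁻³⁴ / 2.420 × 10⁻¹² = 2.738 × 10⁻²² kg·m/s.
KE = p²/(2m) = 1.990 × 10⁻¹⁶ J.
V = KE/e = 1.990 × 10⁻¹⁶ / (1.602 × 10⁻¹⁹) = 1240 V.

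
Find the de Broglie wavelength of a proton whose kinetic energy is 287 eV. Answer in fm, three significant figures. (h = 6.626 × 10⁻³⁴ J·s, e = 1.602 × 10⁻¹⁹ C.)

KE = 287 eV = 4.598 × 10⁻¹⁷ J.
p = √(2mKE) = √(2 × 1.673 × 10⁻²⁷ × 4.598 × 10⁻¹⁷) = 3.922 × 10⁻²² kg·m/s.
λ = h/p = 6.626 × 10⁻³⁴ / 3.922 × 10⁻²² = 1.69 × 10⁻¹² m = 1690 fm.

λ = 1690 fm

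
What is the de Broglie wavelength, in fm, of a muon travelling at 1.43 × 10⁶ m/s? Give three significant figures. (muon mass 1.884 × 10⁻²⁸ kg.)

λ = 2460 fm

p = mv = 1.884 × 10⁻²⁸ × 1.43 × 10⁶ = 2.694 × 10⁻²² kg·m/s.
λ = h/p = 6.626 × 10⁻³⁴ / 2.694 × 10⁻²² = 2.46 × 10⁻¹² m = 2460 fm.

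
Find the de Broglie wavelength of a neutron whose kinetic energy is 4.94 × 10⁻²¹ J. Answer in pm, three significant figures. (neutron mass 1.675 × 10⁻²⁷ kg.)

p = √(2mKE) = √(2 × 1.675 × 10⁻²⁷ × 4.940 × 10⁻²¹) = 4.068 × 10⁻²⁴ kg·m/s.
λ = h/p = 6.626 × 10⁻³⁴ / 4.068 × 10⁻²⁴ = 1.63 × 10⁻¹⁰ m = 163 pm.

λ = 163 pm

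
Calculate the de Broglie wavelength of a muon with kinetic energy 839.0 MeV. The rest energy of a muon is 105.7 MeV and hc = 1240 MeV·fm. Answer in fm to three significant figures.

λ = 1.32 fm

Total energy E = KE + m₀c² = 839.0 + 105.7 = 944.7 MeV.
(pc)² = E² − (m₀c²)² = (944.7)² − (105.7)² = 8.813 × 10⁵ MeV², so pc = 938.8 MeV.
λ = hc/(pc) = 1240 MeV·fm / 938.8 MeV = 1.32 fm.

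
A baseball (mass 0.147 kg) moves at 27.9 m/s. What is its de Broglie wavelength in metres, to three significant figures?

p = mv = 0.147 × 27.9 = 4.101 kg·m/s.
λ = h/p = 6.626 × 10⁻³⁴ / 4.101 = 1.62 × 10⁻³⁴ m.

λ = 1.62 × 10⁻³⁴ m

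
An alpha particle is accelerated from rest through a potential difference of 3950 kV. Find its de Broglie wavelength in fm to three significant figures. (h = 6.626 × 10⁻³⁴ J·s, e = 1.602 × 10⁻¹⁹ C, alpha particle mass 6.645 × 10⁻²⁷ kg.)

λ = 5.11 fm

KE = 2eV = 2 × 1.602 × 10⁻¹⁹ × 3.950 × 10⁶ = 1.266 × 10⁻¹² J.
p = √(2mKE) = √(2 × 6.645 × 10⁻²⁷ × 1.266 × 10⁻¹²) = 1.297 × 10⁻¹⁹ kg·m/s.
λ = h/p = 6.626 × 10⁻³⁴ / 1.297 × 10⁻¹⁹ = 5.11 × 10⁻¹⁵ m = 5.11 fm.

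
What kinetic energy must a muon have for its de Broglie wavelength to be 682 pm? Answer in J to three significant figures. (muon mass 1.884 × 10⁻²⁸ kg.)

KE = 2.51 × 10⁻²¹ J

p = h/λ = 6.626 × 10⁻³⁴ / 6.820 × 10⁻¹⁰ = 9.716 × 10⁻²⁵ kg·m/s.
KE = p²/(2m) = (9.716 × 10⁻²⁵)² / (2 × 1.884 × 10⁻²⁸) = 2.505 × 10⁻²¹ J = 2.51 × 10⁻²¹ J.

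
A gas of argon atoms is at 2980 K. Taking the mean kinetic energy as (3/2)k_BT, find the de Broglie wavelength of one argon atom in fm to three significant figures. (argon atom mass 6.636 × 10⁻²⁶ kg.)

λ = 7320 fm

KE = (3/2)k_BT = 1.5 × 1.381 × 10⁻²³ × 2980 = 6.173 × 10⁻²⁰ J.
p = √(2mKE) = √(2 × 6.636 × 10⁻²⁶ × 6.173 × 10⁻²⁰) = 9.051 × 10⁻²³ kg·m/s.
λ = h/p = 7.32 × 10⁻¹² m = 7320 fm.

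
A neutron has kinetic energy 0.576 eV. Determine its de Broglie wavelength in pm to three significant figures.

KE = 0.576 eV = 9.228 × 10⁻²⁰ J.
p = √(2mKE) = √(2 × 1.675 × 10⁻²⁷ × 9.228 × 10⁻²⁰) = 1.758 × 10⁻²³ kg·m/s.
λ = h/p = 6.626 × 10⁻³⁴ / 1.758 × 10⁻²³ = 3.77 × 10⁻¹¹ m = 37.7 pm.

λ = 37.7 pm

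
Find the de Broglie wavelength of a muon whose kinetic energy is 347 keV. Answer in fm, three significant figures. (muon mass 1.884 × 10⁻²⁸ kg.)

KE = 347 keV = 5.559 × 10⁻¹⁴ J.
p = √(2mKE) = √(2 × 1.884 × 10⁻²⁸ × 5.559 × 10⁻¹⁴) = 4.577 × 10⁻²¹ kg·m/s.
λ = h/p = 6.626 × 10⁻³⁴ / 4.577 × 10⁻²¹ = 1.45 × 10⁻¹³ m = 145 fm.

λ = 145 fm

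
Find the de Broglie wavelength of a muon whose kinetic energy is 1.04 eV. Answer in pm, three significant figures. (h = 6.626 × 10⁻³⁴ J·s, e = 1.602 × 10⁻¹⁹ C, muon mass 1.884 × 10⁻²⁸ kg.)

KE = 1.04 eV = 1.666 × 10⁻¹⁹ J.
p = √(2mKE) = √(2 × 1.884 × 10⁻²⁸ × 1.666 × 10⁻¹⁹) = 7.923 × 10⁻²⁴ kg·m/s.
λ = h/p = 6.626 × 10⁻³⁴ / 7.923 × 10⁻²⁴ = 8.36 × 10⁻¹¹ m = 83.6 pm.

λ = 83.6 pm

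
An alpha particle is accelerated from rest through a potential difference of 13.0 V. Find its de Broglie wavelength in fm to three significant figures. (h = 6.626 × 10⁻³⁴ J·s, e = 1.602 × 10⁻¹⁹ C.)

KE = 2eV = 2 × 1.602 × 10⁻¹⁹ × 13.00 = 4.165 × 10⁻¹⁸ J.
p = √(2mKE) = √(2 × 6.645 × 10⁻²⁷ × 4.165 × 10⁻¹⁸) = 2.353 × 10⁻²² kg·m/s.
λ = h/p = 6.626 × 10⁻³⁴ / 2.353 × 10⁻²² = 2.82 × 10⁻¹² m = 2820 fm.

λ = 2820 fm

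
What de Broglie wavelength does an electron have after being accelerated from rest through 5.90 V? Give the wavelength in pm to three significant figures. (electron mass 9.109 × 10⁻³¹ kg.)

KE = eV = 1.602 × 10⁻¹⁹ × 5.900 = 9.452 × 10⁻¹⁹ J.
p = √(2mKE) = √(2 × 9.109 × 10⁻³¹ × 9.452 × 10⁻¹⁹) = 1.312 × 10⁻²⁴ kg·m/s.
λ = h/p = 6.626 × 10⁻³⁴ / 1.312 × 10⁻²⁴ = 5.05 × 10⁻¹⁰ m = 505 pm.

λ = 505 pm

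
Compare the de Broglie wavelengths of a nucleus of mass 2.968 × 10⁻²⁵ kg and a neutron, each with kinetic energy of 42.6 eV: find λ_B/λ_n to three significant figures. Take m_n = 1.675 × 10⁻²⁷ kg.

At fixed KE, p = √(2mKE) so λ = h/p ∝ 1/√m.
λ_B/λ_n = √(m_n/m_B) = √(1.675 × 10⁻²⁷/2.968 × 10⁻²⁵) = √(5.644 × 10⁻³) = 0.0751.

λ_B/λ_n = 0.0751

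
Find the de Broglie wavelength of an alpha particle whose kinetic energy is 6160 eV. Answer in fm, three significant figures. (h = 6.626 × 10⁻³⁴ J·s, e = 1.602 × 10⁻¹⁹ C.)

λ = 183 fm

KE = 6160 eV = 9.868 × 10⁻¹⁶ J.
p = √(2mKE) = √(2 × 6.645 × 10⁻²⁷ × 9.868 × 10⁻¹⁶) = 3.621 × 10⁻²¹ kg·m/s.
λ = h/p = 6.626 × 10⁻³⁴ / 3.621 × 10⁻²¹ = 1.83 × 10⁻¹³ m = 183 fm.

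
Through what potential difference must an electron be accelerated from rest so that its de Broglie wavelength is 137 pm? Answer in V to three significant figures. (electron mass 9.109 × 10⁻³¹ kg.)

V = 80.1 V

p = h/λ = 6.626 × 10⁻³⁴ / 1.370 × 10⁻¹⁰ = 4.836 × 10⁻²⁴ kg·m/s.
KE = p²/(2m) = 1.284 × 10⁻¹⁷ J.
V = KE/e = 1.284 × 10⁻¹⁷ / (1.602 × 10⁻¹⁹) = 80.1 V.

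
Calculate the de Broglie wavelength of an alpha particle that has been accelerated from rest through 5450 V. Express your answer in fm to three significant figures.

λ = 138 fm

KE = 2eV = 2 × 1.602 × 10⁻¹⁹ × 5450 = 1.746 × 10⁻¹⁵ J.
p = √(2mKE) = √(2 × 6.645 × 10⁻²⁷ × 1.746 × 10⁻¹⁵) = 4.817 × 10⁻²¹ kg·m/s.
λ = h/p = 6.626 × 10⁻³⁴ / 4.817 × 10⁻²¹ = 1.38 × 10⁻¹³ m = 138 fm.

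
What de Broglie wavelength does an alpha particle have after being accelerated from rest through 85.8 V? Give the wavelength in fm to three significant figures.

KE = 2eV = 2 × 1.602 × 10⁻¹⁹ × 85.80 = 2.749 × 10⁻¹⁷ J.
p = √(2mKE) = √(2 × 6.645 × 10⁻²⁷ × 2.749 × 10⁻¹⁷) = 6.044 × 10⁻²² kg·m/s.
λ = h/p = 6.626 × 10⁻³⁴ / 6.044 × 10⁻²² = 1.10 × 10⁻¹² m = 1100 fm.

λ = 1100 fm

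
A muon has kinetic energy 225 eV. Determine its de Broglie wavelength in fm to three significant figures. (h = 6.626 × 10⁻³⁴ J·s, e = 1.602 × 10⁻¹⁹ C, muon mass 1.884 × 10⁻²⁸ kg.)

KE = 225 eV = 3.605 × 10⁻¹⁷ J.
p = √(2mKE) = √(2 × 1.884 × 10⁻²⁸ × 3.605 × 10⁻¹⁷) = 1.165 × 10⁻²² kg·m/s.
λ = h/p = 6.626 × 10⁻³⁴ / 1.165 × 10⁻²² = 5.69 × 10⁻¹² m = 5690 fm.

λ = 5690 fm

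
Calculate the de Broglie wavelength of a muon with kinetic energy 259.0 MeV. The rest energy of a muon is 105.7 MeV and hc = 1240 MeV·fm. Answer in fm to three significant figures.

Total energy E = KE + m₀c² = 259.0 + 105.7 = 364.7 MeV.
(pc)² = E² − (m₀c²)² = (364.7)² − (105.7)² = 1.218 × 10⁵ MeV², so pc = 349.0 MeV.
λ = hc/(pc) = 1240 MeV·fm / 349.0 MeV = 3.55 fm.

λ = 3.55 fm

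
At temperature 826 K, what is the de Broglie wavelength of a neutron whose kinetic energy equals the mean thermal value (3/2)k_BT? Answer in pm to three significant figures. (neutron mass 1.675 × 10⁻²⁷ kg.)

λ = 87.5 pm

KE = (3/2)k_BT = 1.5 × 1.381 × 10⁻²³ × 826 = 1.711 × 10⁻²⁰ J.
p = √(2mKE) = √(2 × 1.675 × 10⁻²⁷ × 1.711 × 10⁻²⁰) = 7.571 × 10⁻²⁴ kg·m/s.
λ = h/p = 8.75 × 10⁻¹¹ m = 87.5 pm.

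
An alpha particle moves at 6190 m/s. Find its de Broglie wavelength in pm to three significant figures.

λ = 16.1 pm

p = mv = 6.645 × 10⁻²⁷ × 6190 = 4.113 × 10⁻²³ kg·m/s.
λ = h/p = 6.626 × 10⁻³⁴ / 4.113 × 10⁻²³ = 1.61 × 10⁻¹¹ m = 16.1 pm.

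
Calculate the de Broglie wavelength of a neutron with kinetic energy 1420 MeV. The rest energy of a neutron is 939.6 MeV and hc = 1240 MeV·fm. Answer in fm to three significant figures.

Total energy E = KE + m₀c² = 1420 + 939.6 = 2359.6 MeV.
(pc)² = E² − (m₀c²)² = (2359.6)² − (939.6)² = 4.685 × 10⁶ MeV², so pc = 2164 MeV.
λ = hc/(pc) = 1240 MeV·fm / 2164 MeV = 0.573 fm.

λ = 0.573 fm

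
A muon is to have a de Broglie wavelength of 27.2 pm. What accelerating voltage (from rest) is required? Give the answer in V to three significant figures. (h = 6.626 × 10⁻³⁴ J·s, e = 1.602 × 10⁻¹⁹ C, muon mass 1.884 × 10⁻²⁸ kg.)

p = h/λ = 6.626 × 10⁻³⁴ / 2.720 × 10⁻¹¹ = 2.436 × 10⁻²³ kg·m/s.
KE = p²/(2m) = 1.575 × 10⁻¹⁸ J.
V = KE/e = 1.575 × 10⁻¹⁸ / (1.602 × 10⁻¹⁹) = 9.83 V.

V = 9.83 V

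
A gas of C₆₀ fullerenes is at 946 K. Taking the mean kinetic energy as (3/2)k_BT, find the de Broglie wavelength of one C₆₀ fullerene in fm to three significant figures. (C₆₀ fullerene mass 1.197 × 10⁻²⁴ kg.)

KE = (3/2)k_BT = 1.5 × 1.381 × 10⁻²³ × 946 = 1.960 × 10⁻²⁰ J.
p = √(2mKE) = √(2 × 1.197 × 10⁻²⁴ × 1.960 × 10⁻²⁰) = 2.166 × 10⁻²² kg·m/s.
λ = h/p = 3.06 × 10⁻¹² m = 3060 fm.

λ = 3060 fm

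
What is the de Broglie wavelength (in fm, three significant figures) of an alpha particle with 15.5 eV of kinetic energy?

λ = 3650 fm

KE = 15.5 eV = 2.483 × 10⁻¹⁸ J.
p = √(2mKE) = √(2 × 6.645 × 10⁻²⁷ × 2.483 × 10⁻¹⁸) = 1.817 × 10⁻²² kg·m/s.
λ = h/p = 6.626 × 10⁻³⁴ / 1.817 × 10⁻²² = 3.65 × 10⁻¹² m = 3650 fm.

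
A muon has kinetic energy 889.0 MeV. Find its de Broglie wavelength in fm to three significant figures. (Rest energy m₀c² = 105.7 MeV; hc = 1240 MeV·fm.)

λ = 1.25 fm

Total energy E = KE + m₀c² = 889.0 + 105.7 = 994.7 MeV.
(pc)² = E² − (m₀c²)² = (994.7)² − (105.7)² = 9.783 × 10⁵ MeV², so pc = 989.1 MeV.
λ = hc/(pc) = 1240 MeV·fm / 989.1 MeV = 1.25 fm.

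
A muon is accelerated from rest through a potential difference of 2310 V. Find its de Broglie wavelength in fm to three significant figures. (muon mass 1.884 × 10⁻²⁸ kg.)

KE = eV = 1.602 × 10⁻¹⁹ × 2310 = 3.701 × 10⁻¹⁶ J.
p = √(2mKE) = √(2 × 1.884 × 10⁻²⁸ × 3.701 × 10⁻¹⁶) = 3.734 × 10⁻²² kg·m/s.
λ = h/p = 6.626 × 10⁻³⁴ / 3.734 × 10⁻²² = 1.77 × 10⁻¹² m = 1770 fm.

λ = 1770 fm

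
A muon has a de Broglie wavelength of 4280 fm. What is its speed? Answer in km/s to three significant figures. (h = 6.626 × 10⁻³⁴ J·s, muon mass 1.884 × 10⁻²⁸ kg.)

v = 822 km/s

p = h/λ = 6.626 × 10⁻³⁴ / 4.280 × 10⁻¹² = 1.548 × 10⁻²² kg·m/s.
v = p/m = 1.548 × 10⁻²² / 1.884 × 10⁻²⁸ = 8.22 × 10⁵ m/s = 822 km/s.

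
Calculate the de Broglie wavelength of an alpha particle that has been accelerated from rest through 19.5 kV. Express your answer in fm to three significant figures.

KE = 2eV = 2 × 1.602 × 10⁻¹⁹ × 1.950 × 10⁴ = 6.248 × 10⁻¹⁵ J.
p = √(2mKE) = √(2 × 6.645 × 10⁻²⁷ × 6.248 × 10⁻¹⁵) = 9.112 × 10⁻²¹ kg·m/s.
λ = h/p = 6.626 × 10⁻³⁴ / 9.112 × 10⁻²¹ = 7.27 × 10⁻¹⁴ m = 72.7 fm.

λ = 72.7 fm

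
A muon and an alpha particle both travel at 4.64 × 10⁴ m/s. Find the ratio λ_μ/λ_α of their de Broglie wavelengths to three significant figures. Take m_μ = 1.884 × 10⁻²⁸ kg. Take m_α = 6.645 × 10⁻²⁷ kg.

At fixed v, p = mv so λ = h/(mv) ∝ 1/m.
λ_μ/λ_α = m_α/m_μ = 6.645 × 10⁻²⁷/1.884 × 10⁻²⁸ = 35.3.

λ_μ/λ_α = 35.3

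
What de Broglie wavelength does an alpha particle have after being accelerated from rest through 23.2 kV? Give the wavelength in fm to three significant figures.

λ = 66.7 fm

KE = 2eV = 2 × 1.602 × 10⁻¹⁹ × 2.320 × 10⁴ = 7.433 × 10⁻¹⁵ J.
p = √(2mKE) = √(2 × 6.645 × 10⁻²⁷ × 7.433 × 10⁻¹⁵) = 9.939 × 10⁻²¹ kg·m/s.
λ = h/p = 6.626 × 10⁻³⁴ / 9.939 × 10⁻²¹ = 6.67 × 10⁻¹⁴ m = 66.7 fm.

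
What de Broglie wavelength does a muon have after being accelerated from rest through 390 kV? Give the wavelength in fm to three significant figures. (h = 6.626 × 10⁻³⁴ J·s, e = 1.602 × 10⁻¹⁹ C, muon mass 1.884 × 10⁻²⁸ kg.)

KE = eV = 1.602 × 10⁻¹⁹ × 3.900 × 10⁵ = 6.248 × 10⁻¹⁴ J.
p = √(2mKE) = √(2 × 1.884 × 10⁻²⁸ × 6.248 × 10⁻¹⁴) = 4.852 × 10⁻²¹ kg·m/s.
λ = h/p = 6.626 × 10⁻³⁴ / 4.852 × 10⁻²¹ = 1.37 × 10⁻¹³ m = 137 fm.

λ = 137 fm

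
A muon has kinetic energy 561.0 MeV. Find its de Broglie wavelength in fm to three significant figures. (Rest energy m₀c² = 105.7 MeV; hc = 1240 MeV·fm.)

Total energy E = KE + m₀c² = 561.0 + 105.7 = 666.7 MeV.
(pc)² = E² − (m₀c²)² = (666.7)² − (105.7)² = 4.333 × 10⁵ MeV², so pc = 658.3 MeV.
λ = hc/(pc) = 1240 MeV·fm / 658.3 MeV = 1.88 fm.

λ = 1.88 fm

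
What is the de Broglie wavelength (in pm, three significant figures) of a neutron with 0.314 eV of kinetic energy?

λ = 51.0 pm

KE = 0.314 eV = 5.030 × 10⁻²⁰ J.
p = √(2mKE) = √(2 × 1.675 × 10⁻²⁷ × 5.030 × 10⁻²⁰) = 1.298 × 10⁻²³ kg·m/s.
λ = h/p = 6.626 × 10⁻³⁴ / 1.298 × 10⁻²³ = 5.10 × 10⁻¹¹ m = 51.0 pm.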